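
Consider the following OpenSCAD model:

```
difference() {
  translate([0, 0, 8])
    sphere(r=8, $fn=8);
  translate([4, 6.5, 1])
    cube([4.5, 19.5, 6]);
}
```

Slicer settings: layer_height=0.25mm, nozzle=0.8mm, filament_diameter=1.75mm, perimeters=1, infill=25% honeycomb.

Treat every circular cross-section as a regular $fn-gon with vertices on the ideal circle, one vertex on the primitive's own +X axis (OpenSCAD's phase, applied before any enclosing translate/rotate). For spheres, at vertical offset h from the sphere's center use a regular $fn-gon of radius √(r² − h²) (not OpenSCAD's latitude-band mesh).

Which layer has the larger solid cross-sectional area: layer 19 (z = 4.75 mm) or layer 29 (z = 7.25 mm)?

Layer 19 (z = 4.75): the r=8 sphere contributes a regular 8-gon of circumradius √(8²−3.25²) = 7.310 (area = (8/2)·7.310²·sin(360°/8) = 151.14 mm²); the cube at (4, 6.5) is present — its section is the full 4.5×19.5 rectangle (area 87.75 mm²); Taking the first minus the rest: starting from the r=8 sphere (151.14 mm²), the 4.5×19.5 cube at (4, 6.5) misses the remaining region (no effect) — area = 151.14 mm². So its area = 151.14 mm². Layer 29 (z = 7.25): the sphere: section is a regular 8-gon, circumradius = √(r²−h²) = √(8²−0.75²) = 7.965 (area = (8/2)·7.965²·sin(360°/8) = 179.43 mm²); the cube at (4, 6.5) does not reach this height (z outside [1, 7]); Subtracting the remaining from the first: none of the subtracted shapes is present at this height, so the r=8 sphere is unchanged — area = 179.43 mm². So its area = 179.43 mm². Layer 29 is larger (179.43 vs 151.14 mm²).

layer 29 (z = 7.25 mm)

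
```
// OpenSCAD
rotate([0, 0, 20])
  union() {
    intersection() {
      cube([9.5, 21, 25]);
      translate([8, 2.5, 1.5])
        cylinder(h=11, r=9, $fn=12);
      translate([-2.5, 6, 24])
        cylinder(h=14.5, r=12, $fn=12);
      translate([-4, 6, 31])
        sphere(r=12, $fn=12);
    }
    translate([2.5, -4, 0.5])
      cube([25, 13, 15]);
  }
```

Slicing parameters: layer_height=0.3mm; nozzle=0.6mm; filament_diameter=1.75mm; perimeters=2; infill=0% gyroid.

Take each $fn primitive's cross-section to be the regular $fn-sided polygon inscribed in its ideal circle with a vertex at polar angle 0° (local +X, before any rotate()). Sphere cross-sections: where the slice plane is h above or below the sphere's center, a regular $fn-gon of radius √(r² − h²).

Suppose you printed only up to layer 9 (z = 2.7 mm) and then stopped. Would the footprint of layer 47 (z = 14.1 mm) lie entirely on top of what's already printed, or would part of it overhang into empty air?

entirely on top

Compare the two slices. At z = 2.7: the 9.5×21 cube contributes its full rectangle (area 199.50 mm²); the r=9 cylinder at (8, 2.5) gives a regular 12-gon of circumradius 9 (constant along its height) (area = (12/2)·9.000²·sin(360°/12) = 243.00 mm²); the cylinder at (-2.5, 6) is not intersected at this z (z outside [24, 38.5]); the sphere at (-4, 6) is absent (|z−center|=28.300 > r=12); After intersecting: at least one operand is absent at this height, so nothing remains; the cube at (2.5, -4) (footprint 25×13) is included at this height (area 325.00 mm²); Combining (union): only the 25×13 cube at (2.5, -4) is present, so the union is just that shape — area = 325.00 mm²; (whole slice rotated 20° about Z — lengths, areas and connectivity unchanged). At z = 14.1: the cube (footprint 9.5×21) is included at this height (area 199.50 mm²); the cylinder at (8, 2.5) is absent (z outside [1.5, 12.5]); the cylinder at (-2.5, 6) does not reach this height (z outside [24, 38.5]); the sphere at (-4, 6) does not reach this height (|z−center|=16.900 > r=12); Keeping only the common overlap: at least one operand is absent at this height, so nothing remains; the cube at (2.5, -4) is present — its section is the full 25×13 rectangle (area 325.00 mm²); Taking the union: only the 25×13 cube at (2.5, -4) is present, so the union is just that shape — area = 325.00 mm²; (whole slice rotated 20° about Z — lengths, areas and connectivity unchanged). Checking containment: the cross-section at z = 14.1 is a subset of the cross-section at z = 2.7.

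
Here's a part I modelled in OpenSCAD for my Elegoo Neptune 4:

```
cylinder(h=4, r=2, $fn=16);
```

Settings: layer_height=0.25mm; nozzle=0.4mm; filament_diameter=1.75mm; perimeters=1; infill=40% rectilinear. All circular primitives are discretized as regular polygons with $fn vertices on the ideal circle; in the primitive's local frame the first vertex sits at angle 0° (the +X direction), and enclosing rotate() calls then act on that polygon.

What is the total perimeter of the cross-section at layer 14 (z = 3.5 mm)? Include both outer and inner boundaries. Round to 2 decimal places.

At z = 3.5 mm: the cylinder: section is a regular 16-gon, circumradius r=2 (perimeter = 2·16·2.000·sin(180°/16) = 12.49 mm). Overall, the cross-section is a single solid region. Total boundary length (outer) = 12.49 mm.

12.49 mm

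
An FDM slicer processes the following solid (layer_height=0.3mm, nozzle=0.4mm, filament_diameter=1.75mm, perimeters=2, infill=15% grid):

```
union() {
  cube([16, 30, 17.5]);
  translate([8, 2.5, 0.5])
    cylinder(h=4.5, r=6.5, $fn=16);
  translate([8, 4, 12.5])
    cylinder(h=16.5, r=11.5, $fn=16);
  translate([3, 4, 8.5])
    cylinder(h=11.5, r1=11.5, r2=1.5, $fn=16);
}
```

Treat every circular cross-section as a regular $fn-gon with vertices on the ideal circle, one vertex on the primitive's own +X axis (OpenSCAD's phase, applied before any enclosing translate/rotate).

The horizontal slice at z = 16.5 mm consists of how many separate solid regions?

1

At z = 16.5 mm: the cube is present — its section is the full 16×30 rectangle; the cylinder at (8, 2.5) does not reach this height (z outside [0.5, 5]); the r=11.5 cylinder at (8, 4) contributes a regular 16-gon of circumradius 11.5; the cone at (3, 4): at t=0.696 of its height the radius interpolates to r₁+(r₂−r₁)t = 4.543, giving a regular 16-gon of that circumradius; Combining (union): the regions partially overlap (shared area 292.39 mm²), so overlapping operands fuse into one piece — 1 connected region. The result has 1 disconnected region.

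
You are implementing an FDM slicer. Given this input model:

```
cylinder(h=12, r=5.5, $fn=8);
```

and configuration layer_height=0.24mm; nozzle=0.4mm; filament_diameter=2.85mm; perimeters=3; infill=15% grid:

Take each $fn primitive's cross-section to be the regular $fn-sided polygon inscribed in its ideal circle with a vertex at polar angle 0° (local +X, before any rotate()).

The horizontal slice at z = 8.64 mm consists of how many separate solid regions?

1

At z = 8.64 mm: the cylinder: section is a regular 8-gon, circumradius r=5.5. The result has 1 disconnected region.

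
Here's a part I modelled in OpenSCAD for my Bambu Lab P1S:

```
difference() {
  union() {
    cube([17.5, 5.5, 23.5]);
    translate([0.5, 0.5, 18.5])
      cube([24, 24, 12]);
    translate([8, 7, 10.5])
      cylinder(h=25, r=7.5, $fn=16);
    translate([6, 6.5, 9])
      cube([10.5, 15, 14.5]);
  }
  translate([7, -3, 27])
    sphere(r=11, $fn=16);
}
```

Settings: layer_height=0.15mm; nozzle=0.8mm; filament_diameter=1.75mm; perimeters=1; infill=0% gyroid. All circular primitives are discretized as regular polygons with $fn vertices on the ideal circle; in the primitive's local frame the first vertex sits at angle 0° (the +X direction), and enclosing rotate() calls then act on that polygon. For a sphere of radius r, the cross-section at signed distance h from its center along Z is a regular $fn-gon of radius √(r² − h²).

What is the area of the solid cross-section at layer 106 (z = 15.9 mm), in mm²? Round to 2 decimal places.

300.78 mm²

At z = 15.9 mm: the cube is present — its section is the full 17.5×5.5 rectangle (area 96.25 mm²); the cube at (0.5, 0.5) does not reach this height (z outside [18.5, 30.5]); the cylinder at (8, 7): section is a regular 16-gon, circumradius r=7.5 (area = (16/2)·7.500²·sin(360°/16) = 172.21 mm²); the 10.5×15 cube at (6, 6.5) contributes its full rectangle (area 157.50 mm²); Taking the union: the regions partially overlap — summed areas 425.96 mm² minus the doubly-counted overlap 125.17 mm² gives 300.78 mm² — area = 300.78 mm²; the sphere at (7, -3) is not intersected at this z (|z−center|=11.100 > r=11); After the difference (first − rest): none of the subtracted shapes is present at this height, so the result so far is unchanged — area = 300.78 mm². Overall, the cross-section is a single solid region. Net area = 300.78 mm².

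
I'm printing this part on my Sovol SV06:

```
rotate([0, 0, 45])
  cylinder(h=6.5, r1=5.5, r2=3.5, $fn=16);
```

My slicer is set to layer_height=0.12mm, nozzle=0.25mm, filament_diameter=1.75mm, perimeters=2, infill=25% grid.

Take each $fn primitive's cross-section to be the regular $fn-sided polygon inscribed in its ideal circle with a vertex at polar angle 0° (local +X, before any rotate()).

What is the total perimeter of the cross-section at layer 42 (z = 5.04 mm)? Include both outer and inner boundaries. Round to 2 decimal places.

At z = 5.04 mm: the cone (r1=5.5→r2=3.5) has section circumradius 3.949 here — a regular 16-gon (perimeter = 2·16·3.949·sin(180°/16) = 24.65 mm); (whole slice rotated 45° about Z — lengths, areas and connectivity unchanged). Overall, the cross-section is a single solid region. Total boundary length (outer) = 24.65 mm.

24.65 mm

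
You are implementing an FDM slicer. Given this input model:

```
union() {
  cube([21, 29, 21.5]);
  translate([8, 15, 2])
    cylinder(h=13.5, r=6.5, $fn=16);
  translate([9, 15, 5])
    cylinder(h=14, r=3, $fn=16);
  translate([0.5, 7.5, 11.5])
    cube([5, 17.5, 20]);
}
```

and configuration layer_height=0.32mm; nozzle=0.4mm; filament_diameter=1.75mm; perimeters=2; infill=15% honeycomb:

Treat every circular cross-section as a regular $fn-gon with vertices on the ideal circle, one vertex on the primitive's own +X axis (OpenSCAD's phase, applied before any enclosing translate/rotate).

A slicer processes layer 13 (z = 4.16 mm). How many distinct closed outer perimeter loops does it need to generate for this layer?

1

At z = 4.16 mm: the 21×29 cube contributes its full rectangle; the r=6.5 cylinder at (8, 15) contributes a regular 16-gon of circumradius 6.5; the cylinder at (9, 15) does not reach this height (z outside [5, 19]); the cube at (0.5, 7.5) is absent (z outside [11.5, 31.5]); Taking the union: the r=6.5 cylinder at (8, 15) lies entirely inside the 21×29 cube, so the union is just the 21×29 cube — 1 connected region. The result has 1 disconnected region.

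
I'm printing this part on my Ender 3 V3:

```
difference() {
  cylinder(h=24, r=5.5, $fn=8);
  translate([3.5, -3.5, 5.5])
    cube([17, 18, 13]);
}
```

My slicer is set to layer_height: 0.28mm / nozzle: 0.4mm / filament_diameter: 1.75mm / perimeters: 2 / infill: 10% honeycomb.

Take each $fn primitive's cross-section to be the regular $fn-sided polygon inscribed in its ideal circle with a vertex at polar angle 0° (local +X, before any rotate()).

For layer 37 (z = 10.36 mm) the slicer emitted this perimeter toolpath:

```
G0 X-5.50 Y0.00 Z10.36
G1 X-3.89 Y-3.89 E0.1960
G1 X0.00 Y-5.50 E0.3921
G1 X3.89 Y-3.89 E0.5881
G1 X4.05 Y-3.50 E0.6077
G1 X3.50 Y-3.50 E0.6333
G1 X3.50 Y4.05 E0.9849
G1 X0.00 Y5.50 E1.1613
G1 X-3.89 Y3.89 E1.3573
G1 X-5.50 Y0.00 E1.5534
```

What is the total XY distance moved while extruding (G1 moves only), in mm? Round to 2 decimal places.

Sum the Euclidean lengths of each G1 segment: total = 33.36 mm.

33.36 mm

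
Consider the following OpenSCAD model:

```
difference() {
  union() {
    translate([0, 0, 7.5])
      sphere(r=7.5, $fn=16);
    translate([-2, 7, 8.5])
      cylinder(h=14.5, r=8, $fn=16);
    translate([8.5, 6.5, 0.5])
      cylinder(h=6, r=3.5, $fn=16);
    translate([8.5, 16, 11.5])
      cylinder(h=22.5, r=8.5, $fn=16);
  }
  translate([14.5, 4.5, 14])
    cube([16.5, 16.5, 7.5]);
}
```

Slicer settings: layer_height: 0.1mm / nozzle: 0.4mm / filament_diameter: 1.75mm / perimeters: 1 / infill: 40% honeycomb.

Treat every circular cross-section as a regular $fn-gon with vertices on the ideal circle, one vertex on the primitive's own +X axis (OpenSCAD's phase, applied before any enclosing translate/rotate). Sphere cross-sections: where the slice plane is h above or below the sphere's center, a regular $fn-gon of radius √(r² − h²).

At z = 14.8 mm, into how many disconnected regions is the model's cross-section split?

1

At z = 14.8 mm: the r=7.5 sphere contributes a regular 16-gon of circumradius √(7.5²−7.3²) = 1.720; the cylinder at (-2, 7): section is a regular 16-gon, circumradius r=8; the cylinder at (8.5, 6.5) does not reach this height (z outside [0.5, 6.5]); the r=8.5 cylinder at (8.5, 16) contributes a regular 16-gon of circumradius 8.5; Merging all regions: the regions partially overlap (shared area 20.76 mm²), so overlapping operands fuse into one piece — 1 connected region; the 16.5×16.5 cube at (14.5, 4.5) contributes its full rectangle; Taking the first minus the rest: starting from the result so far, the 16.5×16.5 cube at (14.5, 4.5) partially overlaps it — only the 18.95 mm² overlap (of its 272.25 mm²) is removed, clipping the outline — 1 connected region. The result has 1 disconnected region.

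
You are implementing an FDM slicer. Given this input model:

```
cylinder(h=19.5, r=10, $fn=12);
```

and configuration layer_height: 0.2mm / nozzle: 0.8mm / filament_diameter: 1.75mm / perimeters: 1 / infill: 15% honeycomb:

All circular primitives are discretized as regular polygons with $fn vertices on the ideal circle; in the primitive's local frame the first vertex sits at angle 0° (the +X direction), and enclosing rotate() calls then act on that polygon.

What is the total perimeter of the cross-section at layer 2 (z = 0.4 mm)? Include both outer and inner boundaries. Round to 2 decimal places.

62.12 mm

At z = 0.4 mm: the r=10 cylinder contributes a regular 12-gon of circumradius 10 (perimeter = 2·12·10.000·sin(180°/12) = 62.12 mm). Overall, the cross-section is a single solid region. Total boundary length (outer) = 62.12 mm.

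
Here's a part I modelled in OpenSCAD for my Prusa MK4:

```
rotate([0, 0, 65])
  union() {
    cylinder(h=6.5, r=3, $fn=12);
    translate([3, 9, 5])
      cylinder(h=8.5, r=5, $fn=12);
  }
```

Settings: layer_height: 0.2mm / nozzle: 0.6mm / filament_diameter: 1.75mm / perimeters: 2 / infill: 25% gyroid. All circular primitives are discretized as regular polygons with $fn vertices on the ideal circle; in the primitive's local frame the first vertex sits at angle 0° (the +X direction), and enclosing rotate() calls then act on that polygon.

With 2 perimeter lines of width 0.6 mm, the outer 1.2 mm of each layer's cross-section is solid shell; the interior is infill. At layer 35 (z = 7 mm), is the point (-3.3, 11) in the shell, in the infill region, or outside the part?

At z = 7 mm: the cylinder is not intersected at this z (z outside [0, 6.5]); the r=5 cylinder at (3, 9) contributes a regular 12-gon of circumradius 5; Merging all regions: only the r=5 cylinder at (3, 9) is present, so the union is just that shape — 1 connected region; (rotated 65° about Z; rotation is an isometry so areas/perimeters/island counts are preserved). Overall, the cross-section is a single solid region. Undo the 65° rotation: the query point maps to (8.575, 7.640) in the un-rotated model frame. The nearest boundary edge runs (7.33, 6.50)→(8.00, 9.00); distance from the point to it = 0.91 mm. The point is not inside any of the regions above, so it lies outside the cross-section (0.91 mm from the nearest boundary).

outside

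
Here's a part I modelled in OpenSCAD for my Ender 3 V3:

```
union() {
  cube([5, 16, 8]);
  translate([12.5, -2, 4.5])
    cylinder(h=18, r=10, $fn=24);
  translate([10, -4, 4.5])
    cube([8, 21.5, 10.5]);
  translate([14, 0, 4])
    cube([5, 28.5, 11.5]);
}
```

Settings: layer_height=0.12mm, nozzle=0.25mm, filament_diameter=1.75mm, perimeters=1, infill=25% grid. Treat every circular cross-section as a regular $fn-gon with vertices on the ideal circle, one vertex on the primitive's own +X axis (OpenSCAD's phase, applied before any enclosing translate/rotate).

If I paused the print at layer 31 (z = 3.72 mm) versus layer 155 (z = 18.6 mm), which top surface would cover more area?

layer 155 (z = 18.6 mm)

Layer 31 (z = 3.72): the 5×16 cube contributes its full rectangle (area 80.00 mm²); the cylinder at (12.5, -2) does not reach this height (z outside [4.5, 22.5]); the cube at (10, -4) is absent (z outside [4.5, 15]); the cube at (14, 0) is absent (z outside [4, 15.5]); Merging all regions: only the 5×16 cube is present, so the union is just that shape — area = 80.00 mm². So its area = 80.00 mm². Layer 155 (z = 18.6): the cube is not intersected at this z (z outside [0, 8]); the cylinder at (12.5, -2): section is a regular 24-gon, circumradius r=10 (area = (24/2)·10.000²·sin(360°/24) = 310.58 mm²); the cube at (10, -4) does not reach this height (z outside [4.5, 15]); the cube at (14, 0) is not intersected at this z (z outside [4, 15.5]); Combining (union): only the r=10 cylinder at (12.5, -2) is present, so the union is just that shape — area = 310.58 mm². So its area = 310.58 mm². Layer 155 is larger (310.58 vs 80.00 mm²).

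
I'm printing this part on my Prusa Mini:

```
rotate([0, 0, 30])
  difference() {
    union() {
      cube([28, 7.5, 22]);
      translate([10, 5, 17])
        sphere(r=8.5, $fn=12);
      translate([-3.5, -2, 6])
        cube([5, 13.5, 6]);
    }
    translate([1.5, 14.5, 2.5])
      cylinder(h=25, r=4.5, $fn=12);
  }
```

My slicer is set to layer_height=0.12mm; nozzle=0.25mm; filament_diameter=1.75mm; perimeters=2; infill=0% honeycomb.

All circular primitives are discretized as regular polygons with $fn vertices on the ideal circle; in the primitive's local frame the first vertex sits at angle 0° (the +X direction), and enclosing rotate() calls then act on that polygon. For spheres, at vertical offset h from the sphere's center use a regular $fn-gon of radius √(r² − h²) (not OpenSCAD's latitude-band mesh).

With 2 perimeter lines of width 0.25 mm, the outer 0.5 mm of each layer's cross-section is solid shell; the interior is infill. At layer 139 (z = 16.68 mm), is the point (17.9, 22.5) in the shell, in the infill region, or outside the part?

outside

At z = 16.68 mm: the cube (footprint 28×7.5) is included at this height; the r=8.5 sphere at (10, 5) contributes a regular 12-gon of circumradius √(8.5²−0.32²) = 8.494; the cube at (-3.5, -2) is absent (z outside [6, 12]); Merging all regions: the regions partially overlap (shared area 118.62 mm²), so overlapping operands fuse into one piece — 1 connected region; the r=4.5 cylinder at (1.5, 14.5) gives a regular 12-gon of circumradius 4.5 (constant along its height); After the difference (first − rest): starting from that combined region, the r=4.5 cylinder at (1.5, 14.5) misses the remaining region (no effect) — 1 connected region; (rotated 30° about Z; rotation is an isometry so areas/perimeters/island counts are preserved). Overall, the cross-section is a single solid region. Undo the 30° rotation: the query point maps to (26.752, 10.536) in the un-rotated model frame. The nearest boundary edge runs (17.82, 7.50)→(28.00, 7.50); distance from the point to it = 3.04 mm. The point is not inside any of the regions above, so it lies outside the cross-section (3.04 mm from the nearest boundary).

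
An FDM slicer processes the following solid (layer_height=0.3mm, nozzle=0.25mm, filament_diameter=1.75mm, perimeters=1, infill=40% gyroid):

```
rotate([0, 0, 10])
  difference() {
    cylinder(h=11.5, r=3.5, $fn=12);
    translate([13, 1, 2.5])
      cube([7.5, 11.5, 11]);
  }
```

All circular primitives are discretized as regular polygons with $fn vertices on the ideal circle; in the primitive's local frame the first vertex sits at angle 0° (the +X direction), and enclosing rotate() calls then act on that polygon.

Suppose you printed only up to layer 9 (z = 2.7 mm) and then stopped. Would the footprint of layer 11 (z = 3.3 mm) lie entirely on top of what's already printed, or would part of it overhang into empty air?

Compare the two slices. At z = 2.7: the r=3.5 cylinder gives a regular 12-gon of circumradius 3.5 (constant along its height) (area = (12/2)·3.500²·sin(360°/12) = 36.75 mm²); the cube at (13, 1) (footprint 7.5×11.5) is included at this height (area 86.25 mm²); Subtracting the remaining from the first: starting from the r=3.5 cylinder (36.75 mm²), the 7.5×11.5 cube at (13, 1) misses the remaining region (no effect) — area = 36.75 mm²; (whole slice rotated 10° about Z — lengths, areas and connectivity unchanged). At z = 3.3: the cylinder: section is a regular 12-gon, circumradius r=3.5 (area = (12/2)·3.500²·sin(360°/12) = 36.75 mm²); the 7.5×11.5 cube at (13, 1) contributes its full rectangle (area 86.25 mm²); Taking the first minus the rest: starting from the r=3.5 cylinder (36.75 mm²), the 7.5×11.5 cube at (13, 1) misses the remaining region (no effect) — area = 36.75 mm²; (rotated 10° about Z; rotation is an isometry so areas/perimeters/island counts are preserved). Checking containment: the cross-section at z = 3.3 is a subset of the cross-section at z = 2.7.

entirely on top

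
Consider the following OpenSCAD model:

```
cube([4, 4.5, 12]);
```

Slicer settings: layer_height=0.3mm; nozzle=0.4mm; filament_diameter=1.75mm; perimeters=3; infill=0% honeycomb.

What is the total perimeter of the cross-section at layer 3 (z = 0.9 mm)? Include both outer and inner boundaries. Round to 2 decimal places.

17.00 mm

At z = 0.9 mm: the cube is present — its section is the full 4×4.5 rectangle (perimeter 17.00 mm). Overall, the cross-section is a single solid region. Total boundary length (outer) = 17.00 mm.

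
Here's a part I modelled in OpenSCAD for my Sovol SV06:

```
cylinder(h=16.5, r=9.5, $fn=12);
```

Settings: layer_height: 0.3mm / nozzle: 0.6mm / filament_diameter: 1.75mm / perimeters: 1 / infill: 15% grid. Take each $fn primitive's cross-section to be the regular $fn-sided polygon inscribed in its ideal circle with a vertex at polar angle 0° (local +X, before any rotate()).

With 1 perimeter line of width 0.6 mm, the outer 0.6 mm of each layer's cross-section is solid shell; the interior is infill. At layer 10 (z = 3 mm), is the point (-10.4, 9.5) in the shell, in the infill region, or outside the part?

At z = 3 mm: the cylinder: section is a regular 12-gon, circumradius r=9.5. Overall, the cross-section is a single solid region. The nearest boundary edge runs (-4.75, 8.23)→(-8.23, 4.75); distance from the point to it = 4.90 mm. The point is not inside any of the regions above, so it lies outside the cross-section (4.90 mm from the nearest boundary).

outside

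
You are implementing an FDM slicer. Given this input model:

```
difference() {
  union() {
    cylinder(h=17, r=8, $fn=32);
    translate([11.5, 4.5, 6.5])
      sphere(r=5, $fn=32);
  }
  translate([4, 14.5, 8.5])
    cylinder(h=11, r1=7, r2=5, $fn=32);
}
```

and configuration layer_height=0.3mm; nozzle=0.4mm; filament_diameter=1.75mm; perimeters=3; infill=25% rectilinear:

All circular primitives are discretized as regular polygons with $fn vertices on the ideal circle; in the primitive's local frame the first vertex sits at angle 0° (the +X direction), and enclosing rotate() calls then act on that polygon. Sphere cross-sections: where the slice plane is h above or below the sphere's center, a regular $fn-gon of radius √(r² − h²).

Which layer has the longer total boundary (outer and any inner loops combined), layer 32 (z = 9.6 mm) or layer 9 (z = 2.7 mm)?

layer 32 (z = 9.6 mm)

Layer 32 (z = 9.6): the r=8 cylinder gives a regular 32-gon of circumradius 8 (constant along its height) (perimeter = 2·32·8.000·sin(180°/32) = 50.18 mm); the r=5 sphere at (11.5, 4.5) slices to a regular 32-gon of circumradius 3.923 (√(r²−h²) with h=3.1 from center) (perimeter = 2·32·3.923·sin(180°/32) = 24.61 mm); Taking the union: the 2 present regions are separate (no shared area or edge), so areas and boundary lengths simply add and each stays a separate island — boundary = 74.79 mm; the cone at (4, 14.5): at t=0.100 of its height the radius interpolates to r₁+(r₂−r₁)t = 6.800, giving a regular 32-gon of that circumradius (perimeter = 2·32·6.800·sin(180°/32) = 42.66 mm); Taking the first minus the rest: starting from the result so far, the cone at (4, 14.5) misses the remaining region (no effect) — boundary = 74.79 mm. So its perimeter = 74.79 mm. Layer 9 (z = 2.7): the r=8 cylinder contributes a regular 32-gon of circumradius 8 (perimeter = 2·32·8.000·sin(180°/32) = 50.18 mm); the r=5 sphere at (11.5, 4.5) slices to a regular 32-gon of circumradius 3.250 (√(r²−h²) with h=3.8 from center) (perimeter = 2·32·3.250·sin(180°/32) = 20.39 mm); Combining (union): the 2 present regions are separate (no shared area or edge), so areas and boundary lengths simply add and each stays a separate island — boundary = 70.57 mm; the cone at (4, 14.5) does not reach this height (z outside [8.5, 19.5]); Subtracting the remaining from the first: none of the subtracted shapes is present at this height, so that combined region is unchanged — boundary = 70.57 mm. So its perimeter = 70.57 mm. Layer 32 is larger (74.79 vs 70.57 mm).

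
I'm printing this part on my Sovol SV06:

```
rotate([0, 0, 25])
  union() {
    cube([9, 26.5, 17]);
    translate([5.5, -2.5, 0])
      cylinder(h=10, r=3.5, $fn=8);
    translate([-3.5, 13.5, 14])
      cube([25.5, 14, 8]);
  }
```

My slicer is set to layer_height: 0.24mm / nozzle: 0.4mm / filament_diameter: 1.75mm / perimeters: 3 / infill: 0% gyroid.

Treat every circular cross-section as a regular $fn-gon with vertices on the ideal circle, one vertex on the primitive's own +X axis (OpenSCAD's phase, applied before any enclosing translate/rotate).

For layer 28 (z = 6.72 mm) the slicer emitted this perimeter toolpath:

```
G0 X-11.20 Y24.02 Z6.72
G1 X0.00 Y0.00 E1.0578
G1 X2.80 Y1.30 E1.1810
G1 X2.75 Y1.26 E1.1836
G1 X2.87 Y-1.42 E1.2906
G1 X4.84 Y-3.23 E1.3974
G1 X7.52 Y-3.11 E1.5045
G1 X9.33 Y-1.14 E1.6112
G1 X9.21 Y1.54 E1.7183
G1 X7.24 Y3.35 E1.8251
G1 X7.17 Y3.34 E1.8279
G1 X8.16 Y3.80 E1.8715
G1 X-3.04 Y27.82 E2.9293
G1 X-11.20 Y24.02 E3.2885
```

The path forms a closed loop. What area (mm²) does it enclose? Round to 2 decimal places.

Apply the shoelace formula to the sequence of (X, Y) vertices; enclosed area = 270.78 mm².

270.78 mm²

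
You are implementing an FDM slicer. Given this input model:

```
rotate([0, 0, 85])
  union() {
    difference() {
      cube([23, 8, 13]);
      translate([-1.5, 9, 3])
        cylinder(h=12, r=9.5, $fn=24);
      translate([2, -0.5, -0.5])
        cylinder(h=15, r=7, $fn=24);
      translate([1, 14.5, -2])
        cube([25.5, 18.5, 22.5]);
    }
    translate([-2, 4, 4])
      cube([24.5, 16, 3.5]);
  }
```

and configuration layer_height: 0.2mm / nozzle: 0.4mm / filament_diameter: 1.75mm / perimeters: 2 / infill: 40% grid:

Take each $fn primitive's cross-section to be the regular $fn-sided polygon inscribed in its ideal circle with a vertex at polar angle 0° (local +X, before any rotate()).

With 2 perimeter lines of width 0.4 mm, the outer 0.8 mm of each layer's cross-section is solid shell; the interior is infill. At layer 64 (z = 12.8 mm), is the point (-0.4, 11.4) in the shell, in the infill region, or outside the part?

infill

At z = 12.8 mm: the 23×8 cube contributes its full rectangle; the r=9.5 cylinder at (-1.5, 9) gives a regular 24-gon of circumradius 9.5 (constant along its height); the r=7 cylinder at (2, -0.5) contributes a regular 24-gon of circumradius 7; the 25.5×18.5 cube at (1, 14.5) contributes its full rectangle; Subtracting the remaining from the first: starting from the 23×8 cube, the r=9.5 cylinder at (-1.5, 9) partially overlaps it — only the 47.77 mm² overlap (of its 280.30 mm²) is removed, clipping the outline; the r=7 cylinder at (2, -0.5) partially overlaps it — only the 15.41 mm² overlap (of its 152.19 mm²) is removed, clipping the outline; the 25.5×18.5 cube at (1, 14.5) misses the remaining region (no effect) — 1 connected region; the cube at (-2, 4) does not reach this height (z outside [4, 7.5]); Taking the union: only the result so far is present, so the union is just that shape — 1 connected region; (rotated 85° about Z; rotation is an isometry so areas/perimeters/island counts are preserved). Overall, the cross-section is a single solid region. Undo the 85° rotation: the query point maps to (11.322, 1.392) in the un-rotated model frame. The nearest boundary edge runs (23.00, 0.00)→(8.93, 0.00); distance from the point to it = 1.39 mm. The point is inside the cross-section and 1.39 mm from the nearest boundary — more than the 0.8 mm shell width (2 × 0.4), so it's in the infill interior.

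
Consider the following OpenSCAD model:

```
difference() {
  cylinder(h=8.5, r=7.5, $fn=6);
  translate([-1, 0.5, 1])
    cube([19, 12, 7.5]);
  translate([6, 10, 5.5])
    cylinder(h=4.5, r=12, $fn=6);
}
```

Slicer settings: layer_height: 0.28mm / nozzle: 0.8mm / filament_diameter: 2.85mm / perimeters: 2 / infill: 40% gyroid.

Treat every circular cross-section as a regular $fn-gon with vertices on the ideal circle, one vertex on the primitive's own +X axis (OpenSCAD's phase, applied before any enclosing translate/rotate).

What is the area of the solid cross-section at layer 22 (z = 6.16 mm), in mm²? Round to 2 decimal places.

At z = 6.16 mm: the cylinder: section is a regular 6-gon, circumradius r=7.5 (area = (6/2)·7.500²·sin(360°/6) = 146.14 mm²); the 19×12 cube at (-1, 0.5) contributes its full rectangle (area 228.00 mm²); the r=12 cylinder at (6, 10) gives a regular 6-gon of circumradius 12 (constant along its height) (area = (6/2)·12.000²·sin(360°/6) = 374.12 mm²); After the difference (first − rest): starting from the r=7.5 cylinder (146.14 mm²), the 19×12 cube at (-1, 0.5) partially overlaps it — only the 38.85 mm² overlap (of its 228.00 mm²) is removed, clipping the outline; the r=12 cylinder at (6, 10) partially overlaps it — only the 14.46 mm² overlap (of its 374.12 mm²) is removed, clipping the outline — area = 92.83 mm². Overall, the cross-section is a single solid region. Net area = 92.83 mm².

92.83 mm²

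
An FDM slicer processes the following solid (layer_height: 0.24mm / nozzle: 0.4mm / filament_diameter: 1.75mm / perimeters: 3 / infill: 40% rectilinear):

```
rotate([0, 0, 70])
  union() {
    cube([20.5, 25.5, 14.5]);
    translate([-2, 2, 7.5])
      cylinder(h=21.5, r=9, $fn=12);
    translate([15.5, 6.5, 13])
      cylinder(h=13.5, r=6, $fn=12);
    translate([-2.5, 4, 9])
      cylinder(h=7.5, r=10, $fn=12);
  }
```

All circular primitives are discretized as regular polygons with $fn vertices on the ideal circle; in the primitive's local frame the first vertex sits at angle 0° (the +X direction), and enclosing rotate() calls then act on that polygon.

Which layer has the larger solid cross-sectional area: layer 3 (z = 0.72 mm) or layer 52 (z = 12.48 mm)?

Layer 3 (z = 0.72): the cube (footprint 20.5×25.5) is included at this height (area 522.75 mm²); the cylinder at (-2, 2) is absent (z outside [7.5, 29]); the cylinder at (15.5, 6.5) is not intersected at this z (z outside [13, 26.5]); the cylinder at (-2.5, 4) does not reach this height (z outside [9, 16.5]); Combining (union): only the 20.5×25.5 cube is present, so the union is just that shape — area = 522.75 mm²; (rotated 70° about Z; rotation is an isometry so areas/perimeters/island counts are preserved). So its area = 522.75 mm². Layer 52 (z = 12.48): the cube is present — its section is the full 20.5×25.5 rectangle (area 522.75 mm²); the cylinder at (-2, 2): section is a regular 12-gon, circumradius r=9 (area = (12/2)·9.000²·sin(360°/12) = 243.00 mm²); the cylinder at (15.5, 6.5) is absent (z outside [13, 26.5]); the cylinder at (-2.5, 4): section is a regular 12-gon, circumradius r=10 (area = (12/2)·10.000²·sin(360°/12) = 300.00 mm²); Taking the union: the regions partially overlap — summed areas 1065.75 mm² minus the doubly-counted overlap 307.81 mm² gives 757.94 mm² — area = 757.94 mm²; (whole slice rotated 70° about Z — lengths, areas and connectivity unchanged). So its area = 757.94 mm². Layer 52 is larger (757.94 vs 522.75 mm²).

layer 52 (z = 12.48 mm)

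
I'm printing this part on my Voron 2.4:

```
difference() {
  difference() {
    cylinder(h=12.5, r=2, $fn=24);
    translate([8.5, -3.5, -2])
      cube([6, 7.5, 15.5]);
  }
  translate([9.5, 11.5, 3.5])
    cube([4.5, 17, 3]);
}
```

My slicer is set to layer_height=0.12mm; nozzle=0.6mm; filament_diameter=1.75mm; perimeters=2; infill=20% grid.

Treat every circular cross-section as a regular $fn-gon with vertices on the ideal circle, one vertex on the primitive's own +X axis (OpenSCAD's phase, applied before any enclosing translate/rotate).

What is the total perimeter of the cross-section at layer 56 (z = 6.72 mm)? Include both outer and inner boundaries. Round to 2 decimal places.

At z = 6.72 mm: the cylinder: section is a regular 24-gon, circumradius r=2 (perimeter = 2·24·2.000·sin(180°/24) = 12.53 mm); the 6×7.5 cube at (8.5, -3.5) contributes its full rectangle (perimeter 27.00 mm); Subtracting the remaining from the first: starting from the r=2 cylinder, the 6×7.5 cube at (8.5, -3.5) misses the remaining region (no effect) — boundary = 12.53 mm; the cube at (9.5, 11.5) is absent (z outside [3.5, 6.5]); Taking the first minus the rest: none of the subtracted shapes is present at this height, so the result so far is unchanged — boundary = 12.53 mm. Overall, the cross-section is a single solid region. Total boundary length (outer) = 12.53 mm.

12.53 mm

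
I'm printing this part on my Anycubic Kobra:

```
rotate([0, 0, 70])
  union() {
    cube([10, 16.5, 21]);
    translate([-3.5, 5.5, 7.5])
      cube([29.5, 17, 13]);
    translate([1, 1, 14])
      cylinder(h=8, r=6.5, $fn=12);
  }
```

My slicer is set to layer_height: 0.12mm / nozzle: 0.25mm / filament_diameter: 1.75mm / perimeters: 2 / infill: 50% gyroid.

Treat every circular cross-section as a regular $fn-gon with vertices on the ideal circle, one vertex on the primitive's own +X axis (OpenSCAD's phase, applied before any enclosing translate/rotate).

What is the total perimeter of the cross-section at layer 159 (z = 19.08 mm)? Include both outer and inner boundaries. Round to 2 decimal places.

112.17 mm

At z = 19.08 mm: the 10×16.5 cube contributes its full rectangle (perimeter 53.00 mm); the 29.5×17 cube at (-3.5, 5.5) contributes its full rectangle (perimeter 93.00 mm); the cylinder at (1, 1): section is a regular 12-gon, circumradius r=6.5 (perimeter = 2·12·6.500·sin(180°/12) = 40.38 mm); Taking the union: the regions partially overlap (shared area 159.28 mm²), so the edge portions inside another operand are dropped and the merged outline is re-measured after clipping — boundary = 112.17 mm; (rotated 70° about Z; rotation is an isometry so areas/perimeters/island counts are preserved). Overall, the cross-section is a single solid region. Total boundary length (outer) = 112.17 mm.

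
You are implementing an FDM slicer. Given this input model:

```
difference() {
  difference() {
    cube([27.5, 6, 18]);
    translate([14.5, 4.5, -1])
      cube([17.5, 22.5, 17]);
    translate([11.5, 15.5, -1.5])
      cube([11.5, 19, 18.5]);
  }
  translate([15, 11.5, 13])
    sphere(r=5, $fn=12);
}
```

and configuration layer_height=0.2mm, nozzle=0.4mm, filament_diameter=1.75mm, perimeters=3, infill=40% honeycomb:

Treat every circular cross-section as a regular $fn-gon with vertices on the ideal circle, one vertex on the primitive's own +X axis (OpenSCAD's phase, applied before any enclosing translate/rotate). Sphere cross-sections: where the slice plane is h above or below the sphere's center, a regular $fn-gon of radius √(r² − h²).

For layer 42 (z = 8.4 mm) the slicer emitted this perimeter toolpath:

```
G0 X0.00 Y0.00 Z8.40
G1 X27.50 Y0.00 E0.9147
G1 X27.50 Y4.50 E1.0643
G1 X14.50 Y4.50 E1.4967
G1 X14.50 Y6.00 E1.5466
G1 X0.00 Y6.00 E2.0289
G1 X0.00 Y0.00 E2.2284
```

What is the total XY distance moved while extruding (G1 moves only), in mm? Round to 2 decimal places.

Sum the Euclidean lengths of each G1 segment: total = 67.00 mm.

67.00 mm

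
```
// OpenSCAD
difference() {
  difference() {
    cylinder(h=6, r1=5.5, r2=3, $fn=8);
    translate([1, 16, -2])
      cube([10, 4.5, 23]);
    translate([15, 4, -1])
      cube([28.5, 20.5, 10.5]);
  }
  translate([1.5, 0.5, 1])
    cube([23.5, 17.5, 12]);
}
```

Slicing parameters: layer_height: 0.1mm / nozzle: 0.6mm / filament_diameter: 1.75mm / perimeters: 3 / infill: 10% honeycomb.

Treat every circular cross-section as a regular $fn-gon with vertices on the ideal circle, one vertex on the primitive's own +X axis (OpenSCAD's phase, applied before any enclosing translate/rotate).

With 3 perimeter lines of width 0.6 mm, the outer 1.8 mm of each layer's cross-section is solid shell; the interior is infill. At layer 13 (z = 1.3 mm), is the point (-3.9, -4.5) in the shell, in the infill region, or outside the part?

outside

At z = 1.3 mm: the cone (r1=5.5→r2=3) has section circumradius 4.958 here — a regular 8-gon; the 10×4.5 cube at (1, 16) contributes its full rectangle; the cube at (15, 4) (footprint 28.5×20.5) is included at this height; Subtracting the remaining from the first: starting from the cone, the 10×4.5 cube at (1, 16) misses the remaining region (no effect); the 28.5×20.5 cube at (15, 4) misses the remaining region (no effect) — 1 connected region; the 23.5×17.5 cube at (1.5, 0.5) contributes its full rectangle; Subtracting the remaining from the first: starting from the result so far, the 23.5×17.5 cube at (1.5, 0.5) partially overlaps it — only the 8.74 mm² overlap (of its 411.25 mm²) is removed, clipping the outline — 1 connected region. Overall, the cross-section is a single solid region. The nearest boundary edge runs (-0.00, -4.96)→(-3.51, -3.51); distance from the point to it = 1.07 mm. The point is not inside any of the regions above, so it lies outside the cross-section (1.07 mm from the nearest boundary).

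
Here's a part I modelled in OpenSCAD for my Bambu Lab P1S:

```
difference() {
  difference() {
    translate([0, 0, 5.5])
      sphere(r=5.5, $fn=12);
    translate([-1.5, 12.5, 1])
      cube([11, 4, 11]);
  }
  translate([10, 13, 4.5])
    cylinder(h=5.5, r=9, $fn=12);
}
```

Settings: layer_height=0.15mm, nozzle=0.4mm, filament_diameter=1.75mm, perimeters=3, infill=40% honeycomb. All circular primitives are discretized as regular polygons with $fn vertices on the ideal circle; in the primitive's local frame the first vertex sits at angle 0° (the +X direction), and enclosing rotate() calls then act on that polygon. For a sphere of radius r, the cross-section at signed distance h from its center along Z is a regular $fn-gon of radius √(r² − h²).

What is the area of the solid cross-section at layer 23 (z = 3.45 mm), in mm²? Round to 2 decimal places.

At z = 3.45 mm: the sphere: section is a regular 12-gon, circumradius = √(r²−h²) = √(5.5²−2.05²) = 5.104 (area = (12/2)·5.104²·sin(360°/12) = 78.14 mm²); the cube at (-1.5, 12.5) (footprint 11×4) is included at this height (area 44.00 mm²); Subtracting the remaining from the first: starting from the r=5.5 sphere (78.14 mm²), the 11×4 cube at (-1.5, 12.5) misses the remaining region (no effect) — area = 78.14 mm²; the cylinder at (10, 13) is not intersected at this z (z outside [4.5, 10]); Subtracting the remaining from the first: none of the subtracted shapes is present at this height, so the result so far is unchanged — area = 78.14 mm². Overall, the cross-section is a single solid region. Net area = 78.14 mm².

78.14 mm²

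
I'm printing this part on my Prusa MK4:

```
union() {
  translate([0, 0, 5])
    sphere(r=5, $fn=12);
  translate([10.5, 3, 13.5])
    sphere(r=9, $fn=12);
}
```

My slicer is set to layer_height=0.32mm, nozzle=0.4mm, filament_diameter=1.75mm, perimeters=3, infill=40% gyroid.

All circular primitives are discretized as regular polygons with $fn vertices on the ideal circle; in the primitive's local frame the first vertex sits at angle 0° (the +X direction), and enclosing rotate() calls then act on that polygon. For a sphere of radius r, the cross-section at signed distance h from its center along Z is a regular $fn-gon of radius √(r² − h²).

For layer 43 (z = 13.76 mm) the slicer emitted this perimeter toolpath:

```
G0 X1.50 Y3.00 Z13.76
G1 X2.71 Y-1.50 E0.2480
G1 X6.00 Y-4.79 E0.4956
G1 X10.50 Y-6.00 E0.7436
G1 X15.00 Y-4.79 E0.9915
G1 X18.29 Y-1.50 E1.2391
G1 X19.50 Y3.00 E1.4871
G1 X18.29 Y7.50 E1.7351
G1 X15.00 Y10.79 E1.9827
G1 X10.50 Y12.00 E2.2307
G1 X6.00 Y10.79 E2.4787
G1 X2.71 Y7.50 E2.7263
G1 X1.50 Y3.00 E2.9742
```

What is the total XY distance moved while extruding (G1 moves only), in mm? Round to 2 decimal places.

Sum the Euclidean lengths of each G1 segment: total = 55.89 mm.

55.89 mm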